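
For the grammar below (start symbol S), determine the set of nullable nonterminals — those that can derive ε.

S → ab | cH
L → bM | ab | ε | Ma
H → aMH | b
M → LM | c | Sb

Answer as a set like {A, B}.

{L}

Directly nullable (have an ε-rule): {L}.
Not nullable: H, M, S — each has a terminal in every rule's right-hand side or depends on a non-nullable symbol.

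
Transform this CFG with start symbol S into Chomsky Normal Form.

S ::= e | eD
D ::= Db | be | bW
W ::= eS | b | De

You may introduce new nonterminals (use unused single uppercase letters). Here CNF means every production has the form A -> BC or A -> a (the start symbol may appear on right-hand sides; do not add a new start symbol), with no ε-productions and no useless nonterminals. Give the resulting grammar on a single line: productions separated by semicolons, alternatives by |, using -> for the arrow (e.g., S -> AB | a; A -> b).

S -> e | BD; A -> b; B -> e; D -> AB | AW | DA; W -> b | BS | DB

No ε-productions.
No unit productions to eliminate.
TERM: introduce A -> b, B -> e and substitute in every rule of length ≥2.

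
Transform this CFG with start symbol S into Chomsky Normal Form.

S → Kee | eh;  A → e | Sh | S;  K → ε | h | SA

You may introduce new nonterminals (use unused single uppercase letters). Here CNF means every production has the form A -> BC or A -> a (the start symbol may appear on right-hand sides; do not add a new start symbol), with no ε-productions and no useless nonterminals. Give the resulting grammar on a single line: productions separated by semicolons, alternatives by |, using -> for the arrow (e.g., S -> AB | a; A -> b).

Nullable: {K}; after ε-elimination: S -> ee | eh | Kee; A -> S | e | Sh; K -> h | SA.
After unit-elimination: S -> ee | eh | Kee; A -> e | Sh | ee | eh | Kee; K -> h | SA.
TERM: introduce B -> e, C -> h and substitute in every rule of length ≥2.
BIN: A -> KBB becomes A -> KD, D -> BB; S -> KBB becomes S -> KE, E -> BB.

S -> BB | BC | KE; A -> e | BB | BC | KD | SC; B -> e; C -> h; D -> BB; E -> BB; K -> h | SA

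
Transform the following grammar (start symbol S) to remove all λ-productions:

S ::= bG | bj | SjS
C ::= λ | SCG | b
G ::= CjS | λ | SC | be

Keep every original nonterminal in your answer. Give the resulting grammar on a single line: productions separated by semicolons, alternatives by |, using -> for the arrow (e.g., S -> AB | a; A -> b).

Nullable set: {C, G}.
S -> bG: G nullable, giving b | bG.
Drop C -> λ.
C -> SCG: C, G nullable, giving S | SC | SCG | SG.
Drop G -> λ.
G -> CjS: C nullable, giving CjS | jS.
G -> SC: C nullable, giving S | SC.
Unchanged (no nullable symbols): S -> SjS; S -> bj; C -> b; G -> be.

S -> b | bG | bj | SjS; C -> S | b | SC | SG | SCG; G -> S | SC | be | jS | CjS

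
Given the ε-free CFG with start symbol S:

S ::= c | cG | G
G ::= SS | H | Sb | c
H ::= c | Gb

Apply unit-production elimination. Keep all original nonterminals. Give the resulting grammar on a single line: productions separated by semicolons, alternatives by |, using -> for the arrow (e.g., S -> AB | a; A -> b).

Unit productions: G->H, S->G.
Unit pairs (A ⇒* B via units): (G,H), (S,G), (S,H).
S: inherits non-unit rules of {G, H, S} → Gb | SS | Sb | c | cG.
G: inherits non-unit rules of {G, H} → Gb | SS | Sb | c.
H: inherits non-unit rules of {H} → Gb | c.

S -> c | Gb | SS | Sb | cG; G -> c | Gb | SS | Sb; H -> c | Gb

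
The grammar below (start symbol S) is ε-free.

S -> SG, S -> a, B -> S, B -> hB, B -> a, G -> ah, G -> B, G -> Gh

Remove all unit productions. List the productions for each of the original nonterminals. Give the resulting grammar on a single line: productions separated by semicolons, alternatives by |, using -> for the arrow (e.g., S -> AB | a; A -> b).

Unit productions: B->S, G->B.
Unit pairs (A ⇒* B via units): (B,S), (G,B), (G,S).
S: inherits non-unit rules of {S} → SG | a.
B: inherits non-unit rules of {B, S} → SG | a | hB.
G: inherits non-unit rules of {B, G, S} → Gh | SG | a | ah | hB.

S -> a | SG; B -> a | SG | hB; G -> a | Gh | SG | ah | hB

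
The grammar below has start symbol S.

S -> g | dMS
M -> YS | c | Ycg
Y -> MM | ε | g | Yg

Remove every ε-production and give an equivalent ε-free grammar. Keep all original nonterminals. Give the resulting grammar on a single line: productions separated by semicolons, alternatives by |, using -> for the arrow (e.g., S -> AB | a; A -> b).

Nullable set: {Y}.
M -> YS: Y nullable, giving S | YS.
M -> Ycg: Y nullable, giving Ycg | cg.
Drop Y -> ε.
Y -> Yg: Y nullable, giving Yg | g.
Unchanged (no nullable symbols): S -> dMS; S -> g; M -> c; Y -> MM; Y -> g.

S -> g | dMS; M -> S | c | YS | cg | Ycg; Y -> g | MM | Yg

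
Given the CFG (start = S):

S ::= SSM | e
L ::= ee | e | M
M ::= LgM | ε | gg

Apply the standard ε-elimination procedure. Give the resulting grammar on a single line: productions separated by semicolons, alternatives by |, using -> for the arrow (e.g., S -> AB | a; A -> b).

S -> e | SS | SSM; L -> M | e | ee; M -> g | Lg | gM | gg | LgM

Nullable set: {L, M}.
S -> SSM: M nullable, giving SS | SSM.
L -> M: M nullable, giving M.
Drop M -> ε.
M -> LgM: L, M nullable, giving Lg | LgM | g | gM.
Unchanged (no nullable symbols): S -> e; L -> e; L -> ee; M -> gg.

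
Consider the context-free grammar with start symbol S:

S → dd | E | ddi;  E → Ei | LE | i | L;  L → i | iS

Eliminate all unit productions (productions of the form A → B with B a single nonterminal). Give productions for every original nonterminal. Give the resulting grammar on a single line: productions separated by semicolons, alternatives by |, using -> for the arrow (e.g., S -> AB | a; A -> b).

Unit productions: E->L, S->E.
Unit pairs (A ⇒* B via units): (E,L), (S,E), (S,L).
S: inherits non-unit rules of {E, L, S} → Ei | LE | dd | ddi | i | iS.
E: inherits non-unit rules of {E, L} → Ei | LE | i | iS.
L: inherits non-unit rules of {L} → i | iS.

S -> i | Ei | LE | dd | iS | ddi; E -> i | Ei | LE | iS; L -> i | iS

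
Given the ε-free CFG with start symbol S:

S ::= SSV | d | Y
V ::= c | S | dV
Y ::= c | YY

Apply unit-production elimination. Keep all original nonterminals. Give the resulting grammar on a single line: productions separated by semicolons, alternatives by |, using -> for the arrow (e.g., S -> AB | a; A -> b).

Unit productions: S->Y, V->S.
Unit pairs (A ⇒* B via units): (S,Y), (V,S), (V,Y).
S: inherits non-unit rules of {S, Y} → SSV | YY | c | d.
V: inherits non-unit rules of {S, V, Y} → SSV | YY | c | d | dV.
Y: inherits non-unit rules of {Y} → YY | c.

S -> c | d | YY | SSV; V -> c | d | YY | dV | SSV; Y -> c | YY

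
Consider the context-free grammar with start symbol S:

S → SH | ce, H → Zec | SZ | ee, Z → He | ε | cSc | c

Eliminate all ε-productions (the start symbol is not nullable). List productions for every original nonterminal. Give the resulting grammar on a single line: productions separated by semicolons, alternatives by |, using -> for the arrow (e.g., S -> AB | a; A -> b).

S -> SH | ce; H -> S | SZ | ec | ee | Zec; Z -> c | He | cSc

Nullable set: {Z}.
H -> SZ: Z nullable, giving S | SZ.
H -> Zec: Z nullable, giving Zec | ec.
Drop Z -> ε.
Unchanged (no nullable symbols): S -> SH; S -> ce; H -> ee; Z -> He; Z -> c; Z -> cSc.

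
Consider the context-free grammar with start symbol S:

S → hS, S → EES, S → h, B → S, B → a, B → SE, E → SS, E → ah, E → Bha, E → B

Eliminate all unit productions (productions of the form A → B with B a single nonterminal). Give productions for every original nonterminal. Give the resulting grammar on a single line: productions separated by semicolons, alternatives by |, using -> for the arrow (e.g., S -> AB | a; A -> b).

Unit productions: B->S, E->B.
Unit pairs (A ⇒* B via units): (B,S), (E,B), (E,S).
S: inherits non-unit rules of {S} → EES | h | hS.
B: inherits non-unit rules of {B, S} → EES | SE | a | h | hS.
E: inherits non-unit rules of {B, E, S} → Bha | EES | SE | SS | a | ah | h | hS.

S -> h | hS | EES; B -> a | h | SE | hS | EES; E -> a | h | SE | SS | ah | hS | Bha | EES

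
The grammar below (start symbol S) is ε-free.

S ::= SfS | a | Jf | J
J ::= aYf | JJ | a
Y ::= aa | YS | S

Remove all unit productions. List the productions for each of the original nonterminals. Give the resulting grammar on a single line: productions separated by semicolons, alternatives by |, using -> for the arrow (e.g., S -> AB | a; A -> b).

Unit productions: S->J, Y->S.
Unit pairs (A ⇒* B via units): (S,J), (Y,J), (Y,S).
S: inherits non-unit rules of {J, S} → JJ | Jf | SfS | a | aYf.
J: inherits non-unit rules of {J} → JJ | a | aYf.
Y: inherits non-unit rules of {J, S, Y} → JJ | Jf | SfS | YS | a | aYf | aa.

S -> a | JJ | Jf | SfS | aYf; J -> a | JJ | aYf; Y -> a | JJ | Jf | YS | aa | SfS | aYf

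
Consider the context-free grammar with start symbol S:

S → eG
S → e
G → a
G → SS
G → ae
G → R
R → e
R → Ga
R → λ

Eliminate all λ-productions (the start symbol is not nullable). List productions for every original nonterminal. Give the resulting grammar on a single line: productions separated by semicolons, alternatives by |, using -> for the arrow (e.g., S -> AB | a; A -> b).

Nullable set: {G, R}.
S -> eG: G nullable, giving e | eG.
G -> R: R nullable, giving R.
Drop R -> λ.
R -> Ga: G nullable, giving Ga | a.
Unchanged (no nullable symbols): S -> e; G -> SS; G -> a; G -> ae; R -> e.

S -> e | eG; G -> R | a | SS | ae; R -> a | e | Ga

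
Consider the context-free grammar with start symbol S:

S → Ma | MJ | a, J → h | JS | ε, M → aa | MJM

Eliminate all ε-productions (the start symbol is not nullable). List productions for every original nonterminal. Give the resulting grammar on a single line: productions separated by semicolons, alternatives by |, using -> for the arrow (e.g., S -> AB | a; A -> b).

Nullable set: {J}.
S -> MJ: J nullable, giving M | MJ.
Drop J -> ε.
J -> JS: J nullable, giving JS | S.
M -> MJM: J nullable, giving MJM | MM.
Unchanged (no nullable symbols): S -> Ma; S -> a; J -> h; M -> aa.

S -> M | a | MJ | Ma; J -> S | h | JS; M -> MM | aa | MJM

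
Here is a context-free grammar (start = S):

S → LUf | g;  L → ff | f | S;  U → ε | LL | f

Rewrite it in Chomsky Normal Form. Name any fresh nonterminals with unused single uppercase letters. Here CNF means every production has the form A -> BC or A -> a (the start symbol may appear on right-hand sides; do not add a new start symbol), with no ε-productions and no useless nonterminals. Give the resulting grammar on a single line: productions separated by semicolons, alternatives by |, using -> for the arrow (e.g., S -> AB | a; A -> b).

S -> g | LA | LC; A -> f; B -> UA; C -> UA; L -> f | g | AA | LA | LB; U -> f | LL

Nullable: {U}; after ε-elimination: S -> g | Lf | LUf; L -> S | f | ff; U -> f | LL.
After unit-elimination: S -> g | Lf | LUf; L -> f | g | Lf | ff | LUf; U -> f | LL.
TERM: introduce A -> f and substitute in every rule of length ≥2.
BIN: L -> LUA becomes L -> LB, B -> UA; S -> LUA becomes S -> LC, C -> UA.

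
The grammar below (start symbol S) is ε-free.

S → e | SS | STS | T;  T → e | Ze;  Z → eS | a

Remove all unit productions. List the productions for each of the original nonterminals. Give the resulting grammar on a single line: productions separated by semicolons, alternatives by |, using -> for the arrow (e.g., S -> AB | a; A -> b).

Unit productions: S->T.
Unit pairs (A ⇒* B via units): (S,T).
S: inherits non-unit rules of {S, T} → SS | STS | Ze | e.
T: inherits non-unit rules of {T} → Ze | e.
Z: inherits non-unit rules of {Z} → a | eS.

S -> e | SS | Ze | STS; T -> e | Ze; Z -> a | eS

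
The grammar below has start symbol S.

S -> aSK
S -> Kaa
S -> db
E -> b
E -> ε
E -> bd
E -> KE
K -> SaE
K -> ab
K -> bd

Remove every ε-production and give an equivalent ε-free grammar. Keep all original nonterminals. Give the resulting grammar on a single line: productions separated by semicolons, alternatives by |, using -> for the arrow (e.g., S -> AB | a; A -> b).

Nullable set: {E}.
Drop E -> ε.
E -> KE: E nullable, giving K | KE.
K -> SaE: E nullable, giving Sa | SaE.
Unchanged (no nullable symbols): S -> Kaa; S -> aSK; S -> db; E -> b; E -> bd; K -> ab; K -> bd.

S -> db | Kaa | aSK; E -> K | b | KE | bd; K -> Sa | ab | bd | SaE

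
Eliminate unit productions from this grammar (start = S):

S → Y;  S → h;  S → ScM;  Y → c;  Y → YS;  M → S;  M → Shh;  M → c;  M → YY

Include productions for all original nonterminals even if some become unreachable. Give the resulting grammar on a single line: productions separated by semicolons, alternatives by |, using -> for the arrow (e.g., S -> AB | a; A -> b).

Unit productions: M->S, S->Y.
Unit pairs (A ⇒* B via units): (M,S), (M,Y), (S,Y).
S: inherits non-unit rules of {S, Y} → ScM | YS | c | h.
M: inherits non-unit rules of {M, S, Y} → ScM | Shh | YS | YY | c | h.
Y: inherits non-unit rules of {Y} → YS | c.

S -> c | h | YS | ScM; M -> c | h | YS | YY | ScM | Shh; Y -> c | YS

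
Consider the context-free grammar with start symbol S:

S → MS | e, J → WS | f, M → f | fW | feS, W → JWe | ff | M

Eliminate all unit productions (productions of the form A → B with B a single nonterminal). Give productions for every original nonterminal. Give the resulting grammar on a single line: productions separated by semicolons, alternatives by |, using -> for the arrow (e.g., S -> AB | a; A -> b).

Unit productions: W->M.
Unit pairs (A ⇒* B via units): (W,M).
S: inherits non-unit rules of {S} → MS | e.
J: inherits non-unit rules of {J} → WS | f.
M: inherits non-unit rules of {M} → f | fW | feS.
W: inherits non-unit rules of {M, W} → JWe | f | fW | feS | ff.

S -> e | MS; J -> f | WS; M -> f | fW | feS; W -> f | fW | ff | JWe | feS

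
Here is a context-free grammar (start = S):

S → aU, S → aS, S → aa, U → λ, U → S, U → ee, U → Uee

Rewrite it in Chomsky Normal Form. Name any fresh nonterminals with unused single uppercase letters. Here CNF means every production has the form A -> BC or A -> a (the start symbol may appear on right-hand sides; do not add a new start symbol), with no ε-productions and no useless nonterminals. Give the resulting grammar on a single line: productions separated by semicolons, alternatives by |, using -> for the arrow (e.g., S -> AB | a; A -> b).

S -> a | AA | AS | AU; A -> a; B -> e; C -> BB; U -> a | AA | AS | AU | BB | UC

Nullable: {U}; after ε-elimination: S -> a | aS | aU | aa; U -> S | ee | Uee.
After unit-elimination: S -> a | aS | aU | aa; U -> a | aS | aU | aa | ee | Uee.
TERM: introduce A -> a, B -> e and substitute in every rule of length ≥2.
BIN: U -> UBB becomes U -> UC, C -> BB.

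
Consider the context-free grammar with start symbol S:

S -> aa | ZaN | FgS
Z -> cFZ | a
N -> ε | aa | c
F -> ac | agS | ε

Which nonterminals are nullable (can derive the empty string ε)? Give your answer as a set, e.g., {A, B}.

Directly nullable (have an ε-rule): {F, N}.
Not nullable: S, Z — each has a terminal in every rule's right-hand side or depends on a non-nullable symbol.

{F, N}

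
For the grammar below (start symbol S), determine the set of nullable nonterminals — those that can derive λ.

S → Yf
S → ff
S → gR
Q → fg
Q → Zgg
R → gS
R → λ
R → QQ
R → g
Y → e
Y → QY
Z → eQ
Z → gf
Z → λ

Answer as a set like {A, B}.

Directly nullable (have an ε-rule): {R, Z}.
Not nullable: Q, S, Y — each has a terminal in every rule's right-hand side or depends on a non-nullable symbol.

{R, Z}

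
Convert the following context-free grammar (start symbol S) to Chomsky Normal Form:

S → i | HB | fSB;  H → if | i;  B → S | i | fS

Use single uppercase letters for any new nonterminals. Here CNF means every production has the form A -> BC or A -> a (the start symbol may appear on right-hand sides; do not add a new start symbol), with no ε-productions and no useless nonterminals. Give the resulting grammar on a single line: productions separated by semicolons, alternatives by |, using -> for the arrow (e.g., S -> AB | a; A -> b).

S -> i | AE | HB; A -> f; B -> i | AD | AS | HB; C -> i; D -> SB; E -> SB; H -> i | CA

No ε-productions.
After unit-elimination: S -> i | HB | fSB; B -> i | HB | fS | fSB; H -> i | if.
TERM: introduce A -> f, C -> i and substitute in every rule of length ≥2.
BIN: B -> ASB becomes B -> AD, D -> SB; S -> ASB becomes S -> AE, E -> SB.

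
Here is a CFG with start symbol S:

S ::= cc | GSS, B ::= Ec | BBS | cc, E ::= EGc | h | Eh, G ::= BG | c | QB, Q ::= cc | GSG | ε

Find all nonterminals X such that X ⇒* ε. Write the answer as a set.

{Q}

Directly nullable (have an ε-rule): {Q}.
Not nullable: B, E, G, S — each has a terminal in every rule's right-hand side or depends on a non-nullable symbol.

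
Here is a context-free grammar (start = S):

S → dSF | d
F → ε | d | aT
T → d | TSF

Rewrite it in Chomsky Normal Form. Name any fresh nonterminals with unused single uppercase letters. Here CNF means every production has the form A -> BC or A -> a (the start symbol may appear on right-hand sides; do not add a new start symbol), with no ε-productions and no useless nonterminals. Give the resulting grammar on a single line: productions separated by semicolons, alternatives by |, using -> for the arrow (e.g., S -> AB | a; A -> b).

Nullable: {F}; after ε-elimination: S -> d | dS | dSF; F -> d | aT; T -> d | TS | TSF.
No unit productions to eliminate.
TERM: introduce A -> a, B -> d and substitute in every rule of length ≥2.
BIN: S -> BSF becomes S -> BC, C -> SF; T -> TSF becomes T -> TD, D -> SF.

S -> d | BC | BS; A -> a; B -> d; C -> SF; D -> SF; F -> d | AT; T -> d | TD | TS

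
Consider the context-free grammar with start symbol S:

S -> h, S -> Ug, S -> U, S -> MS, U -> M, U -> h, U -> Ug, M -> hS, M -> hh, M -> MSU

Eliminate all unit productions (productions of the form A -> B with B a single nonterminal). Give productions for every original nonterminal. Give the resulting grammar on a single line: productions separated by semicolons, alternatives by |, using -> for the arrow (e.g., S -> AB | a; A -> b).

S -> h | MS | Ug | hS | hh | MSU; M -> hS | hh | MSU; U -> h | Ug | hS | hh | MSU

Unit productions: S->U, U->M.
Unit pairs (A ⇒* B via units): (S,M), (S,U), (U,M).
S: inherits non-unit rules of {M, S, U} → MS | MSU | Ug | h | hS | hh.
M: inherits non-unit rules of {M} → MSU | hS | hh.
U: inherits non-unit rules of {M, U} → MSU | Ug | h | hS | hh.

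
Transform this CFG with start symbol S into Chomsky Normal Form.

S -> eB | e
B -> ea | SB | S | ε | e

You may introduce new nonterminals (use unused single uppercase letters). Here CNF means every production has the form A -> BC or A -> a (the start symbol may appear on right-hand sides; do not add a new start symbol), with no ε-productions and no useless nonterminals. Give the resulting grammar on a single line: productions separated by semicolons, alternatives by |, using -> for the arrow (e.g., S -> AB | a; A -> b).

Nullable: {B}; after ε-elimination: S -> e | eB; B -> S | e | SB | ea.
After unit-elimination: S -> e | eB; B -> e | SB | eB | ea.
TERM: introduce C -> a, A -> e and substitute in every rule of length ≥2.

S -> e | AB; A -> e; B -> e | AB | AC | SB; C -> a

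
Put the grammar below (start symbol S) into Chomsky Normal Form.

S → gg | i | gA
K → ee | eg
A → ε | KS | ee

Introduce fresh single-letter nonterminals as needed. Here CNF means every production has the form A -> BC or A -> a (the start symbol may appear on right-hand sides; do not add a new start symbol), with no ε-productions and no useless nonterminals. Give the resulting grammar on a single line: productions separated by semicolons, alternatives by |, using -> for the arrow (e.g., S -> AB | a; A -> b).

S -> g | i | CA | CC; A -> BB | KS; B -> e; C -> g; K -> BB | BC

Nullable: {A}; after ε-elimination: S -> g | i | gA | gg; A -> KS | ee; K -> ee | eg.
No unit productions to eliminate.
TERM: introduce B -> e, C -> g and substitute in every rule of length ≥2.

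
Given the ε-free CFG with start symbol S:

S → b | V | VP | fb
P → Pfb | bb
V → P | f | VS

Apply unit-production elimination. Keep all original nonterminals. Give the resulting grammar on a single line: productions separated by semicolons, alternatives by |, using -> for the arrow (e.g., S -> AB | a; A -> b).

Unit productions: S->V, V->P.
Unit pairs (A ⇒* B via units): (S,P), (S,V), (V,P).
S: inherits non-unit rules of {P, S, V} → Pfb | VP | VS | b | bb | f | fb.
P: inherits non-unit rules of {P} → Pfb | bb.
V: inherits non-unit rules of {P, V} → Pfb | VS | bb | f.

S -> b | f | VP | VS | bb | fb | Pfb; P -> bb | Pfb; V -> f | VS | bb | Pfb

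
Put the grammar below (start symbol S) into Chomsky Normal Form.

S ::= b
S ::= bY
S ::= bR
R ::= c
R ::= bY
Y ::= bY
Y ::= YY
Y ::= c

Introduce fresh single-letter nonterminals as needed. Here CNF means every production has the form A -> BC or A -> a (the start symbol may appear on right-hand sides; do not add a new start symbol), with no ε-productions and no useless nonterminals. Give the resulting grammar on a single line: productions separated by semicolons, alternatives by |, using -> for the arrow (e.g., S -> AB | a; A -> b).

No ε-productions.
No unit productions to eliminate.
TERM: introduce A -> b and substitute in every rule of length ≥2.

S -> b | AR | AY; A -> b; R -> c | AY; Y -> c | AY | YY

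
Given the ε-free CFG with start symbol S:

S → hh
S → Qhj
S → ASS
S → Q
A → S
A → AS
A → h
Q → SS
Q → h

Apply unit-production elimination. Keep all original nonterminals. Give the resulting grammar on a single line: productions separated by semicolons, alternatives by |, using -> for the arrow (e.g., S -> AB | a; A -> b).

Unit productions: A->S, S->Q.
Unit pairs (A ⇒* B via units): (A,Q), (A,S), (S,Q).
S: inherits non-unit rules of {Q, S} → ASS | Qhj | SS | h | hh.
A: inherits non-unit rules of {A, Q, S} → AS | ASS | Qhj | SS | h | hh.
Q: inherits non-unit rules of {Q} → SS | h.

S -> h | SS | hh | ASS | Qhj; A -> h | AS | SS | hh | ASS | Qhj; Q -> h | SS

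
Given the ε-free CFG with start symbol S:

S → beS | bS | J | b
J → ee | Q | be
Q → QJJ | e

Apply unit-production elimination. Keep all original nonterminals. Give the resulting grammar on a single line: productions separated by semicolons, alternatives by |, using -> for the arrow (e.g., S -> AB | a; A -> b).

Unit productions: J->Q, S->J.
Unit pairs (A ⇒* B via units): (J,Q), (S,J), (S,Q).
S: inherits non-unit rules of {J, Q, S} → QJJ | b | bS | be | beS | e | ee.
J: inherits non-unit rules of {J, Q} → QJJ | be | e | ee.
Q: inherits non-unit rules of {Q} → QJJ | e.

S -> b | e | bS | be | ee | QJJ | beS; J -> e | be | ee | QJJ; Q -> e | QJJ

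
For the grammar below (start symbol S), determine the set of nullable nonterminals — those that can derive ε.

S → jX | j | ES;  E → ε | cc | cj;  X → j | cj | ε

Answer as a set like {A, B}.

{E, X}

Directly nullable (have an ε-rule): {E, X}.
Not nullable: S — each has a terminal in every rule's right-hand side or depends on a non-nullable symbol.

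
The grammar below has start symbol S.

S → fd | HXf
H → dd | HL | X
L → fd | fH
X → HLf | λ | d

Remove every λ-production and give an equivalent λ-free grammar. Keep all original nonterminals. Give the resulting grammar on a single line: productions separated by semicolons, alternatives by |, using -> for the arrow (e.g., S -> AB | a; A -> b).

S -> f | Hf | Xf | fd | HXf; H -> L | X | HL | dd; L -> f | fH | fd; X -> d | Lf | HLf

Nullable set: {H, X}.
S -> HXf: H, X nullable, giving HXf | Hf | Xf | f.
H -> HL: H nullable, giving HL | L.
H -> X: X nullable, giving X.
L -> fH: H nullable, giving f | fH.
Drop X -> λ.
X -> HLf: H nullable, giving HLf | Lf.
Unchanged (no nullable symbols): S -> fd; H -> dd; L -> fd; X -> d.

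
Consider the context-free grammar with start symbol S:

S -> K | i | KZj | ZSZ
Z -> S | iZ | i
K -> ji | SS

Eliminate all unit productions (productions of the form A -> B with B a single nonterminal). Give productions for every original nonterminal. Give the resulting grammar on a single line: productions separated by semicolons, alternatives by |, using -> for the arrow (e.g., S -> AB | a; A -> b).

S -> i | SS | ji | KZj | ZSZ; K -> SS | ji; Z -> i | SS | iZ | ji | KZj | ZSZ

Unit productions: S->K, Z->S.
Unit pairs (A ⇒* B via units): (S,K), (Z,K), (Z,S).
S: inherits non-unit rules of {K, S} → KZj | SS | ZSZ | i | ji.
K: inherits non-unit rules of {K} → SS | ji.
Z: inherits non-unit rules of {K, S, Z} → KZj | SS | ZSZ | i | iZ | ji.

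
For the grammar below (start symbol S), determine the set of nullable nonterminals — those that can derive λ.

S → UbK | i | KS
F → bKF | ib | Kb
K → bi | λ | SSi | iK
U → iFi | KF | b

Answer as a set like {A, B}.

Directly nullable (have an ε-rule): {K}.
Not nullable: F, S, U — each has a terminal in every rule's right-hand side or depends on a non-nullable symbol.

{K}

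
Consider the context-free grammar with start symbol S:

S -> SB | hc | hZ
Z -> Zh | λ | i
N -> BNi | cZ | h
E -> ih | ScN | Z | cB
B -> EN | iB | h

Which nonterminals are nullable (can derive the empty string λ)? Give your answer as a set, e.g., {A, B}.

Directly nullable (have an ε-rule): {Z}.
E is nullable via E -> Z (every symbol on the right is already known nullable).
Not nullable: B, N, S — each has a terminal in every rule's right-hand side or depends on a non-nullable symbol.

{E, Z}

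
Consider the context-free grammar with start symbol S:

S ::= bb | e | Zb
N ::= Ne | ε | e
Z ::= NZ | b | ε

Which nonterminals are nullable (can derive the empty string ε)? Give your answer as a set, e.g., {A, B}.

{N, Z}

Directly nullable (have an ε-rule): {N, Z}.
Not nullable: S — each has a terminal in every rule's right-hand side or depends on a non-nullable symbol.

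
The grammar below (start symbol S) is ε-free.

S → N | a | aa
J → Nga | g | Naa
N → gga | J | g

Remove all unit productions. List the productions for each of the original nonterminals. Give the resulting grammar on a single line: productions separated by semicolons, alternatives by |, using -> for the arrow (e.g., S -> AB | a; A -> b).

Unit productions: N->J, S->N.
Unit pairs (A ⇒* B via units): (N,J), (S,J), (S,N).
S: inherits non-unit rules of {J, N, S} → Naa | Nga | a | aa | g | gga.
J: inherits non-unit rules of {J} → Naa | Nga | g.
N: inherits non-unit rules of {J, N} → Naa | Nga | g | gga.

S -> a | g | aa | Naa | Nga | gga; J -> g | Naa | Nga; N -> g | Naa | Nga | gga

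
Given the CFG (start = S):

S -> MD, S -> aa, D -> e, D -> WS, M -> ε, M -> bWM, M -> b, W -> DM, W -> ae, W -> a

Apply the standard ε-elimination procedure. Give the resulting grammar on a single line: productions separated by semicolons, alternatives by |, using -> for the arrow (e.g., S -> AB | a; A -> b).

S -> D | MD | aa; D -> e | WS; M -> b | bW | bWM; W -> D | a | DM | ae

Nullable set: {M}.
S -> MD: M nullable, giving D | MD.
Drop M -> ε.
M -> bWM: M nullable, giving bW | bWM.
W -> DM: M nullable, giving D | DM.
Unchanged (no nullable symbols): S -> aa; D -> WS; D -> e; M -> b; W -> a; W -> ae.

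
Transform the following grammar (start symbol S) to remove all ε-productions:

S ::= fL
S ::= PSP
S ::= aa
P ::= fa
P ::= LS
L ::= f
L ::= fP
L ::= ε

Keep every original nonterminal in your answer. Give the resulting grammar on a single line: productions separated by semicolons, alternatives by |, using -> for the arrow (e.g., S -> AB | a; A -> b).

S -> f | aa | fL | PSP; L -> f | fP; P -> S | LS | fa

Nullable set: {L}.
S -> fL: L nullable, giving f | fL.
Drop L -> ε.
P -> LS: L nullable, giving LS | S.
Unchanged (no nullable symbols): S -> PSP; S -> aa; L -> f; L -> fP; P -> fa.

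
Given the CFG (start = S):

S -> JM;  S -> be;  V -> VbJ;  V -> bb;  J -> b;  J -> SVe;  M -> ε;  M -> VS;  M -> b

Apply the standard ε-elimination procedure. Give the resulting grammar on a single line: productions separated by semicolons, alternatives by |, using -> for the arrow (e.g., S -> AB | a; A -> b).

S -> J | JM | be; J -> b | SVe; M -> b | VS; V -> bb | VbJ

Nullable set: {M}.
S -> JM: M nullable, giving J | JM.
Drop M -> ε.
Unchanged (no nullable symbols): S -> be; J -> SVe; J -> b; M -> VS; M -> b; V -> VbJ; V -> bb.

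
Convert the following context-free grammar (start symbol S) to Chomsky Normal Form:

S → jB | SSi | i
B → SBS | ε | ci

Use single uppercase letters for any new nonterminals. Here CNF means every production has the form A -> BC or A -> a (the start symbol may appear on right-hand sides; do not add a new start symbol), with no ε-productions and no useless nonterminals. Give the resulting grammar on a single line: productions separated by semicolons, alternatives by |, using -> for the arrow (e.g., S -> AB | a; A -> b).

S -> i | j | DB | SF; A -> c; B -> AC | SE | SS; C -> i; D -> j; E -> BS; F -> SC

Nullable: {B}; after ε-elimination: S -> i | j | jB | SSi; B -> SS | ci | SBS.
No unit productions to eliminate.
TERM: introduce A -> c, C -> i, D -> j and substitute in every rule of length ≥2.
BIN: B -> SBS becomes B -> SE, E -> BS; S -> SSC becomes S -> SF, F -> SC.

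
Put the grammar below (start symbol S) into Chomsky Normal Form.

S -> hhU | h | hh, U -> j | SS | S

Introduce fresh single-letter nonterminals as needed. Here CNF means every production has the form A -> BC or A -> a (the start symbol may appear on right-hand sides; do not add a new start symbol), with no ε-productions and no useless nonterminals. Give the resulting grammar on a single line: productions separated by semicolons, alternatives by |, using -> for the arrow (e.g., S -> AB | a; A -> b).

S -> h | AA | AB; A -> h; B -> AU; C -> AU; U -> h | j | AA | AC | SS

No ε-productions.
After unit-elimination: S -> h | hh | hhU; U -> h | j | SS | hh | hhU.
TERM: introduce A -> h and substitute in every rule of length ≥2.
BIN: S -> AAU becomes S -> AB, B -> AU; U -> AAU becomes U -> AC, C -> AU.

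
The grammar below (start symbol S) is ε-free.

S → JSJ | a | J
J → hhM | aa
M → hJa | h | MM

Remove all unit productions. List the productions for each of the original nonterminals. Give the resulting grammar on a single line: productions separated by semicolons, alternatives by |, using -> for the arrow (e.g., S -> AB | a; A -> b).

S -> a | aa | JSJ | hhM; J -> aa | hhM; M -> h | MM | hJa

Unit productions: S->J.
Unit pairs (A ⇒* B via units): (S,J).
S: inherits non-unit rules of {J, S} → JSJ | a | aa | hhM.
J: inherits non-unit rules of {J} → aa | hhM.
M: inherits non-unit rules of {M} → MM | h | hJa.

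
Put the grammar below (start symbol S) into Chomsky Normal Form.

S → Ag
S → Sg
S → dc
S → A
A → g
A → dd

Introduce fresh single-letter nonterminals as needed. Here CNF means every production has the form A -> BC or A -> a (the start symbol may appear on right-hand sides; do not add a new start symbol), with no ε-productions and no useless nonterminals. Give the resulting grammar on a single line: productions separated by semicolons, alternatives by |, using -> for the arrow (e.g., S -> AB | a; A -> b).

S -> g | AC | BB | BD | SC; A -> g | BB; B -> d; C -> g; D -> c

No ε-productions.
After unit-elimination: S -> g | Ag | Sg | dc | dd; A -> g | dd.
TERM: introduce D -> c, B -> d, C -> g and substitute in every rule of length ≥2.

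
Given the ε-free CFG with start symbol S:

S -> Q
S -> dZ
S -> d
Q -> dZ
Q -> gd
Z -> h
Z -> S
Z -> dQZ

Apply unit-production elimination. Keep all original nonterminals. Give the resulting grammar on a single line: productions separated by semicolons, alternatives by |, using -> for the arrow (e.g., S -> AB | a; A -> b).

S -> d | dZ | gd; Q -> dZ | gd; Z -> d | h | dZ | gd | dQZ

Unit productions: S->Q, Z->S.
Unit pairs (A ⇒* B via units): (S,Q), (Z,Q), (Z,S).
S: inherits non-unit rules of {Q, S} → d | dZ | gd.
Q: inherits non-unit rules of {Q} → dZ | gd.
Z: inherits non-unit rules of {Q, S, Z} → d | dQZ | dZ | gd | h.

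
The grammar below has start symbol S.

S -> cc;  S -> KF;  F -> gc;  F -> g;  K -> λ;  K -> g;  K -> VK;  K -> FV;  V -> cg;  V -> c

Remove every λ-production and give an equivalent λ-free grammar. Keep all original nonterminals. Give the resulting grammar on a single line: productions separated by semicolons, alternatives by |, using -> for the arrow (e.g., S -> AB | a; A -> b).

S -> F | KF | cc; F -> g | gc; K -> V | g | FV | VK; V -> c | cg

Nullable set: {K}.
S -> KF: K nullable, giving F | KF.
Drop K -> λ.
K -> VK: K nullable, giving V | VK.
Unchanged (no nullable symbols): S -> cc; F -> g; F -> gc; K -> FV; K -> g; V -> c; V -> cg.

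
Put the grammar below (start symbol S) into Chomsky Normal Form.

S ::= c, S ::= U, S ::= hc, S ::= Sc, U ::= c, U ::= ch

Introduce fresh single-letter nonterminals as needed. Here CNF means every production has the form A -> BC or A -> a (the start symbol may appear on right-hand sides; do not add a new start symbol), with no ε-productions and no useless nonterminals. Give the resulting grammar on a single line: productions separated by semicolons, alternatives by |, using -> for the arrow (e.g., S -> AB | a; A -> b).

S -> c | AB | BA | SA; A -> c; B -> h

No ε-productions.
After unit-elimination: S -> c | Sc | ch | hc; U -> c | ch.
TERM: introduce A -> c, B -> h and substitute in every rule of length ≥2.
Drop unreachable/unproductive: U.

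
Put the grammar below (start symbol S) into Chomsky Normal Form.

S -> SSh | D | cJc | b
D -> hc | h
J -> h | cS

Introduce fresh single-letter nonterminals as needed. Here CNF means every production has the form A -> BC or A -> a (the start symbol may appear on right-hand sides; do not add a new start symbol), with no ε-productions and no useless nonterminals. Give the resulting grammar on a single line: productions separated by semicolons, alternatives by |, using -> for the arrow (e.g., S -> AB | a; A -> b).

No ε-productions.
After unit-elimination: S -> b | h | hc | SSh | cJc; D -> h | hc; J -> h | cS.
TERM: introduce B -> c, A -> h and substitute in every rule of length ≥2.
BIN: S -> BJB becomes S -> BC, C -> JB; S -> SSA becomes S -> SE, E -> SA.
Drop unreachable/unproductive: D.

S -> b | h | AB | BC | SE; A -> h; B -> c; C -> JB; E -> SA; J -> h | BS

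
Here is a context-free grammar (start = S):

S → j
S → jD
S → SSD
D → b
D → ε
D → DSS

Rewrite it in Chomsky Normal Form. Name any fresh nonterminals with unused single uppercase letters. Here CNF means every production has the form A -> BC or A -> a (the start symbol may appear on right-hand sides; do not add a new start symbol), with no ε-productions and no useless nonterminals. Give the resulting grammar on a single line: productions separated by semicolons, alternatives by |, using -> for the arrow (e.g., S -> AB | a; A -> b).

S -> j | AD | SC | SS; A -> j; B -> SS; C -> SD; D -> b | DB | SS

Nullable: {D}; after ε-elimination: S -> j | SS | jD | SSD; D -> b | SS | DSS.
No unit productions to eliminate.
TERM: introduce A -> j and substitute in every rule of length ≥2.
BIN: D -> DSS becomes D -> DB, B -> SS; S -> SSD becomes S -> SC, C -> SD.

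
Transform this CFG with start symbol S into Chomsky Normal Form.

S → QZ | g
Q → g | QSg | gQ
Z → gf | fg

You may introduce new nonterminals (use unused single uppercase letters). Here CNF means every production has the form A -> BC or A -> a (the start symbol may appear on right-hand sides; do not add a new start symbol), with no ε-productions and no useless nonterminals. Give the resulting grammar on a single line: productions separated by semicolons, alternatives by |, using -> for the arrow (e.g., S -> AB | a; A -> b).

S -> g | QZ; A -> g; B -> f; C -> SA; Q -> g | AQ | QC; Z -> AB | BA

No ε-productions.
No unit productions to eliminate.
TERM: introduce B -> f, A -> g and substitute in every rule of length ≥2.
BIN: Q -> QSA becomes Q -> QC, C -> SA.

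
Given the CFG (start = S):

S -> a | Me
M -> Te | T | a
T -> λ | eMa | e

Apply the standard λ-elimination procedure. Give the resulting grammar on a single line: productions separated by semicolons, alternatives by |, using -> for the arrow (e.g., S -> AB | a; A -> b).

S -> a | e | Me; M -> T | a | e | Te; T -> e | ea | eMa

Nullable set: {M, T}.
S -> Me: M nullable, giving Me | e.
M -> T: T nullable, giving T.
M -> Te: T nullable, giving Te | e.
Drop T -> λ.
T -> eMa: M nullable, giving eMa | ea.
Unchanged (no nullable symbols): S -> a; M -> a; T -> e.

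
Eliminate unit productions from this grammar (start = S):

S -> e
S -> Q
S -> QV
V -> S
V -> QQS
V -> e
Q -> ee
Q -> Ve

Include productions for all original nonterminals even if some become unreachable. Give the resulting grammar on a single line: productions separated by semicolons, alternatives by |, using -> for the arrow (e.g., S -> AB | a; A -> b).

S -> e | QV | Ve | ee; Q -> Ve | ee; V -> e | QV | Ve | ee | QQS

Unit productions: S->Q, V->S.
Unit pairs (A ⇒* B via units): (S,Q), (V,Q), (V,S).
S: inherits non-unit rules of {Q, S} → QV | Ve | e | ee.
Q: inherits non-unit rules of {Q} → Ve | ee.
V: inherits non-unit rules of {Q, S, V} → QQS | QV | Ve | e | ee.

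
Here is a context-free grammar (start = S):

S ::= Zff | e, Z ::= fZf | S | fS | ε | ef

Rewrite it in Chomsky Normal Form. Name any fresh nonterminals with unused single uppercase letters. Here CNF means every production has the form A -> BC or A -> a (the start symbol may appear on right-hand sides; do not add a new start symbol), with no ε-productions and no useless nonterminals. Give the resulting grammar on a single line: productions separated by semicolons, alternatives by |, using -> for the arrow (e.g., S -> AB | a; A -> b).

S -> e | AA | ZC; A -> f; B -> e; C -> AA; D -> ZA; E -> AA; Z -> e | AA | AD | AS | BA | ZE

Nullable: {Z}; after ε-elimination: S -> e | ff | Zff; Z -> S | ef | fS | ff | fZf.
After unit-elimination: S -> e | ff | Zff; Z -> e | ef | fS | ff | Zff | fZf.
TERM: introduce B -> e, A -> f and substitute in every rule of length ≥2.
BIN: S -> ZAA becomes S -> ZC, C -> AA; Z -> AZA becomes Z -> AD, D -> ZA; Z -> ZAA becomes Z -> ZE, E -> AA.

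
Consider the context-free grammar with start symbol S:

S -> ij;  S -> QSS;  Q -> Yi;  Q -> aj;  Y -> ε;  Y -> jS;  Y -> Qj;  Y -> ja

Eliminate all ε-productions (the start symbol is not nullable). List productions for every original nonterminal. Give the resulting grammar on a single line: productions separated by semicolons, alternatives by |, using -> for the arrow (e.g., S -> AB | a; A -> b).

S -> ij | QSS; Q -> i | Yi | aj; Y -> Qj | jS | ja

Nullable set: {Y}.
Q -> Yi: Y nullable, giving Yi | i.
Drop Y -> ε.
Unchanged (no nullable symbols): S -> QSS; S -> ij; Q -> aj; Y -> Qj; Y -> jS; Y -> ja.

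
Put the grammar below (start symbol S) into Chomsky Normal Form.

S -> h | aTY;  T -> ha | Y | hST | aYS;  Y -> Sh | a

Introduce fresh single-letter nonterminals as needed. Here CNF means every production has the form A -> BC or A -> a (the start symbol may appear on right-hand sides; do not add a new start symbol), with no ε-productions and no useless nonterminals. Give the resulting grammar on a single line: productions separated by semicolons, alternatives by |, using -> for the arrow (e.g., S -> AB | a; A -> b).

S -> h | AC; A -> a; B -> h; C -> TY; D -> YS; E -> ST; T -> a | AD | BA | BE | SB; Y -> a | SB

No ε-productions.
After unit-elimination: S -> h | aTY; T -> a | Sh | ha | aYS | hST; Y -> a | Sh.
TERM: introduce A -> a, B -> h and substitute in every rule of length ≥2.
BIN: S -> ATY becomes S -> AC, C -> TY; T -> AYS becomes T -> AD, D -> YS; T -> BST becomes T -> BE, E -> ST.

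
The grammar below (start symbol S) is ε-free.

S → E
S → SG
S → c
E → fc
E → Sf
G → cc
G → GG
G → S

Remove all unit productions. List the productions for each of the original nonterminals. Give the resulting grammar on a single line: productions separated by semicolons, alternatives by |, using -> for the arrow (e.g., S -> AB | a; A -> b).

S -> c | SG | Sf | fc; E -> Sf | fc; G -> c | GG | SG | Sf | cc | fc

Unit productions: G->S, S->E.
Unit pairs (A ⇒* B via units): (G,E), (G,S), (S,E).
S: inherits non-unit rules of {E, S} → SG | Sf | c | fc.
E: inherits non-unit rules of {E} → Sf | fc.
G: inherits non-unit rules of {E, G, S} → GG | SG | Sf | c | cc | fc.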